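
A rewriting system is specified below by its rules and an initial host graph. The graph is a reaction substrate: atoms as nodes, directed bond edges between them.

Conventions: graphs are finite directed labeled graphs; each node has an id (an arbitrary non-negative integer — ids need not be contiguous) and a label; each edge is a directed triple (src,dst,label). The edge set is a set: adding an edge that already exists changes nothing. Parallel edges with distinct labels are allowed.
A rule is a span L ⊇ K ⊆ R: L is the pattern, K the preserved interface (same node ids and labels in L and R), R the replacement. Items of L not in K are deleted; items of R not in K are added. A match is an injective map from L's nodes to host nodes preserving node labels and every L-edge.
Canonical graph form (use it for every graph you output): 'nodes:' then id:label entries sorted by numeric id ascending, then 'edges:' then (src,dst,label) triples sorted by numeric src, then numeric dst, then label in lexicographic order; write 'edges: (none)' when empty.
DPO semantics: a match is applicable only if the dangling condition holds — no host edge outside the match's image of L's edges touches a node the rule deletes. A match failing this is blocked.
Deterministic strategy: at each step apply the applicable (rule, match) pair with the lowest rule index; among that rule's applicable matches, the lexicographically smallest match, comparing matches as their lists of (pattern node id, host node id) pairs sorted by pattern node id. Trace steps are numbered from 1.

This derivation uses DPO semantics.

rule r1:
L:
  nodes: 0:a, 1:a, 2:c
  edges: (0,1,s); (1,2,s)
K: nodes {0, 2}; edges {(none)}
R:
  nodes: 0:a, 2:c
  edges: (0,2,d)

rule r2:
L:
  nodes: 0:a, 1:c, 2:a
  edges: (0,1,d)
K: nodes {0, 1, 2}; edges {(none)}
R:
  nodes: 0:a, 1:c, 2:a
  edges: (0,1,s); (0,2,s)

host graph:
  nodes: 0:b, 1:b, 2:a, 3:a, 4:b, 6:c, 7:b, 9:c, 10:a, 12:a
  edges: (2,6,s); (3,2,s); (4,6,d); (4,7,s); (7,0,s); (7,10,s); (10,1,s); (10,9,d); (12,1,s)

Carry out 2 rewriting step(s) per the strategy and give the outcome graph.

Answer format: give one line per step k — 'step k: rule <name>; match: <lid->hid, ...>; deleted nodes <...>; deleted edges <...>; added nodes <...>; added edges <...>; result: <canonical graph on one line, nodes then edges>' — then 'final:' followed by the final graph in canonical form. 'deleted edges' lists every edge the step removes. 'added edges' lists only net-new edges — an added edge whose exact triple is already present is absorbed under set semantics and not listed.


step 1: rule r1; match: 0->3, 1->2, 2->6; deleted nodes 2; deleted edges (2,6,s); (3,2,s); added nodes (none); added edges (3,6,d); result: nodes: 0:b, 1:b, 3:a, 4:b, 6:c, 7:b, 9:c, 10:a, 12:a edges: (3,6,d); (4,6,d); (4,7,s); (7,0,s); (7,10,s); (10,1,s); (10,9,d); (12,1,s)
step 2: rule r2; match: 0->3, 1->6, 2->10; deleted nodes (none); deleted edges (3,6,d); added nodes (none); added edges (3,6,s); (3,10,s); result: nodes: 0:b, 1:b, 3:a, 4:b, 6:c, 7:b, 9:c, 10:a, 12:a edges: (3,6,s); (3,10,s); (4,6,d); (4,7,s); (7,0,s); (7,10,s); (10,1,s); (10,9,d); (12,1,s)
final:
nodes: 0:b, 1:b, 3:a, 4:b, 6:c, 7:b, 9:c, 10:a, 12:a
edges: (3,6,s); (3,10,s); (4,6,d); (4,7,s); (7,0,s); (7,10,s); (10,1,s); (10,9,d); (12,1,s)


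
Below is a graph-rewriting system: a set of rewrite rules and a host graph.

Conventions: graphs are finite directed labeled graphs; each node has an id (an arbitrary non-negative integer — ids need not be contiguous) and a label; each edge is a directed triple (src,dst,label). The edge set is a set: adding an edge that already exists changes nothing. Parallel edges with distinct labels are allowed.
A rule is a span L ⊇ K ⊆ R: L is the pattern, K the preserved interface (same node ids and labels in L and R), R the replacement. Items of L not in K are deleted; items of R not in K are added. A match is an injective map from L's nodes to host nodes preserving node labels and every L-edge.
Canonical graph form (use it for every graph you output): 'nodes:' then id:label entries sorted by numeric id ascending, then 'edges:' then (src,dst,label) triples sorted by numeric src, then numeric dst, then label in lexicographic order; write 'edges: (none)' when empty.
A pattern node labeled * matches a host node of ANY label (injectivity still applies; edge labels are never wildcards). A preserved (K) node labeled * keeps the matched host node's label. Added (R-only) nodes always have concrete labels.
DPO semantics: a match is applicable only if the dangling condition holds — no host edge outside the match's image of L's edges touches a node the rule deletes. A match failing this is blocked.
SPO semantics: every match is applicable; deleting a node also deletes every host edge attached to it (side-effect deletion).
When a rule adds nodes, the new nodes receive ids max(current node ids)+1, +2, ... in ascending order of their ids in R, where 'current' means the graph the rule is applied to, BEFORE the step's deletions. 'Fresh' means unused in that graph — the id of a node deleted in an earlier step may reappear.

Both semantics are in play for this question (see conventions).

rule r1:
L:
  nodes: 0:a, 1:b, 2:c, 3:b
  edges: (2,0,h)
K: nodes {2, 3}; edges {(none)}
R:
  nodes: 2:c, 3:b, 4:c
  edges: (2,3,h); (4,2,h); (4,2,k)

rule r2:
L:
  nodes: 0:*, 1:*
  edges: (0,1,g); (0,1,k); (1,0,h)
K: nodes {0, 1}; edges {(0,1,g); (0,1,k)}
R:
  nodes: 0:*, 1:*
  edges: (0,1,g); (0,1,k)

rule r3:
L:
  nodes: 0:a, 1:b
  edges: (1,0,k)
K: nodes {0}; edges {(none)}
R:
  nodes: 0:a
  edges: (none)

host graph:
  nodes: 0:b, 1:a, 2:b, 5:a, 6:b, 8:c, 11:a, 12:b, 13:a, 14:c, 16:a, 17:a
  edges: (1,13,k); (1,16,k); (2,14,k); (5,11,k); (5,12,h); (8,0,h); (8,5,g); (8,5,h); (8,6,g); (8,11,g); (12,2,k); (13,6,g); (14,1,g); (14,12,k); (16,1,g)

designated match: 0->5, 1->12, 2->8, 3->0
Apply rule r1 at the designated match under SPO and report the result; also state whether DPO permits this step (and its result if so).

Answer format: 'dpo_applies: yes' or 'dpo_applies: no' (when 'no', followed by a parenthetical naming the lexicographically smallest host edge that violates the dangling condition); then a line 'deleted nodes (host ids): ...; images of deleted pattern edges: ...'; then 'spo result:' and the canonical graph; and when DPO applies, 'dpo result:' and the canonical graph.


dpo_applies: no
(the rule deletes node 5, which keeps host edge (5,11,k) outside the match image — the dangling condition fails, DPO blocks; SPO proceeds and side-deletes such edges)
deleted nodes (host ids): 5, 12; images of deleted pattern edges: (8,5,h)
spo result:
nodes: 0:b, 1:a, 2:b, 6:b, 8:c, 11:a, 13:a, 14:c, 16:a, 17:a, 18:c
edges: (1,13,k); (1,16,k); (2,14,k); (8,0,h); (8,6,g); (8,11,g); (13,6,g); (14,1,g); (16,1,g); (18,8,h); (18,8,k)


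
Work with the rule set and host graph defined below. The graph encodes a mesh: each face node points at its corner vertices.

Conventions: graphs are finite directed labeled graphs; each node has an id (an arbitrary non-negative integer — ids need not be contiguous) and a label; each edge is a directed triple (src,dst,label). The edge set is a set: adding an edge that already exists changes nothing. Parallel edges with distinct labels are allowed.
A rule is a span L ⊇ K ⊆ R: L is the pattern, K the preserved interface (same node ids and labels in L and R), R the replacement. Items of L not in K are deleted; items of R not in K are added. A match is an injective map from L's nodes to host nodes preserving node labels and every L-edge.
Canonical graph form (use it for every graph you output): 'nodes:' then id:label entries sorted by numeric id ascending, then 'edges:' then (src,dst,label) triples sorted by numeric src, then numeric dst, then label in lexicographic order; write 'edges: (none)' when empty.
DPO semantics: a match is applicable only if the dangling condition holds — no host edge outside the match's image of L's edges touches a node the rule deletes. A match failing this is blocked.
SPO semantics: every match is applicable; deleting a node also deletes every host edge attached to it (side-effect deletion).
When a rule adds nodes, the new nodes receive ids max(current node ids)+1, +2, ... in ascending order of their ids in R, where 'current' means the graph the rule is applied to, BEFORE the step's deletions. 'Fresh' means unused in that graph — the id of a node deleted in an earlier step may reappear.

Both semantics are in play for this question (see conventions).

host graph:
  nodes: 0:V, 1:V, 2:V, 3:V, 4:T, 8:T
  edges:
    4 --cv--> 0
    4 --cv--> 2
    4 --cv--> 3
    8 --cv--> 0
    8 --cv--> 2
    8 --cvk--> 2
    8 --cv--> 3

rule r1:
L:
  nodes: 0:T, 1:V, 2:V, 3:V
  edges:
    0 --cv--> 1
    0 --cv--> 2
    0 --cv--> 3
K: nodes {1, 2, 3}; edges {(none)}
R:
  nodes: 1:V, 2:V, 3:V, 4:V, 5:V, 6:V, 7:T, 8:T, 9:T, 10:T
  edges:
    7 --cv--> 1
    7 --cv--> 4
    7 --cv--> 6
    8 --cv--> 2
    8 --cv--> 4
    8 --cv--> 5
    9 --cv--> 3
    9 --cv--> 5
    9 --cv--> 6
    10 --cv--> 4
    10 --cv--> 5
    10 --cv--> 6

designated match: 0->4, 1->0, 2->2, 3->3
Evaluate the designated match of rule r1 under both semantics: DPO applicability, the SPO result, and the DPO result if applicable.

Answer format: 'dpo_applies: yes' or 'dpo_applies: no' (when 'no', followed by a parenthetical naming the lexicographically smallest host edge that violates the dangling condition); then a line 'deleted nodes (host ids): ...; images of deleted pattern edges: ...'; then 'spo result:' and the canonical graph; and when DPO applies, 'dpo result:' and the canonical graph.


dpo_applies: yes
deleted nodes (host ids): 4; images of deleted pattern edges: (4,0,cv); (4,2,cv); (4,3,cv)
spo result:
nodes: 0:V, 1:V, 2:V, 3:V, 8:T, 9:V, 10:V, 11:V, 12:T, 13:T, 14:T, 15:T
edges: (8,0,cv); (8,2,cv); (8,2,cvk); (8,3,cv); (12,0,cv); (12,9,cv); (12,11,cv); (13,2,cv); (13,9,cv); (13,10,cv); (14,3,cv); (14,10,cv); (14,11,cv); (15,9,cv); (15,10,cv); (15,11,cv)
dpo result:
nodes: 0:V, 1:V, 2:V, 3:V, 8:T, 9:V, 10:V, 11:V, 12:T, 13:T, 14:T, 15:T
edges: (8,0,cv); (8,2,cv); (8,2,cvk); (8,3,cv); (12,0,cv); (12,9,cv); (12,11,cv); (13,2,cv); (13,9,cv); (13,10,cv); (14,3,cv); (14,10,cv); (14,11,cv); (15,9,cv); (15,10,cv); (15,11,cv)


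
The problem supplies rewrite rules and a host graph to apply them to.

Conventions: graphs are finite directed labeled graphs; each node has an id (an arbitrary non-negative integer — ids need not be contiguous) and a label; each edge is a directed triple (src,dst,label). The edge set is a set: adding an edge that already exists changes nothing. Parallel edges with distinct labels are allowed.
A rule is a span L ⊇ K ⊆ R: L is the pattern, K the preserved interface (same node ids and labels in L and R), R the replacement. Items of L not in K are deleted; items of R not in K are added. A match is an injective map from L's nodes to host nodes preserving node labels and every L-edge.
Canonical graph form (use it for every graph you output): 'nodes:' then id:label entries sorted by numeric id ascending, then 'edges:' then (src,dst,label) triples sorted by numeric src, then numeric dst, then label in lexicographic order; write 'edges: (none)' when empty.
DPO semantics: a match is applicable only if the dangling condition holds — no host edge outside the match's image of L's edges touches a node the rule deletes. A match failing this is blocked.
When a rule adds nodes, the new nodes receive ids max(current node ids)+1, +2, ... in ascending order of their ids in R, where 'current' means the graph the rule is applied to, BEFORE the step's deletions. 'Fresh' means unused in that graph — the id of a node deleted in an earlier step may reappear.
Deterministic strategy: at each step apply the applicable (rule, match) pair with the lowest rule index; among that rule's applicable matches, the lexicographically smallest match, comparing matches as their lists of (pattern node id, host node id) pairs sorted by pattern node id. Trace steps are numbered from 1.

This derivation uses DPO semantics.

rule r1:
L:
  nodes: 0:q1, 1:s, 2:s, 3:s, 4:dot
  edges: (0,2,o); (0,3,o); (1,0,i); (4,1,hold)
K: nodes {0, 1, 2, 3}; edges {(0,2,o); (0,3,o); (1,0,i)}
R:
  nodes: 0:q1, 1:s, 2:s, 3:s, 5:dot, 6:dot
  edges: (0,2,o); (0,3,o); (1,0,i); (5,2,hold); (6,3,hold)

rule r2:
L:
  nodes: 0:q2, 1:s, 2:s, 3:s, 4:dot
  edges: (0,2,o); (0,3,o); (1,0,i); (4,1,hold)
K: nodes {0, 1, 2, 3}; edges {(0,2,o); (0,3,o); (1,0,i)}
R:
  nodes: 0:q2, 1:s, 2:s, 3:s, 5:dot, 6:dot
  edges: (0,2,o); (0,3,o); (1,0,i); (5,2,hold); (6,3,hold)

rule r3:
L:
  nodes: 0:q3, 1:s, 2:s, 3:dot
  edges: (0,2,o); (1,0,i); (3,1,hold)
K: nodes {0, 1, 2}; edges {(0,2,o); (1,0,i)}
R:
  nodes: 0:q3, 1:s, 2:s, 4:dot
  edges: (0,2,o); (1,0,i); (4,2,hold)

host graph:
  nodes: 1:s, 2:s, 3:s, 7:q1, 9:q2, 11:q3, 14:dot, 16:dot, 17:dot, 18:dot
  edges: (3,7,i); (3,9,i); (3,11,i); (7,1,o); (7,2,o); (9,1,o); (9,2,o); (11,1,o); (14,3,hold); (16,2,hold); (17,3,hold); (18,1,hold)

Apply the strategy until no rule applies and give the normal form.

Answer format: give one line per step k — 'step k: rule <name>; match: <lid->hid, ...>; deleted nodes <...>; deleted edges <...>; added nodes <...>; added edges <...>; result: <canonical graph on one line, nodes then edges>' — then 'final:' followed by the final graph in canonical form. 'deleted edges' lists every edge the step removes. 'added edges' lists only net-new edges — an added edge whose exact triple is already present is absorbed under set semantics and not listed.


step 1: rule r1; match: 0->7, 1->3, 2->1, 3->2, 4->14; deleted nodes 14; deleted edges (14,3,hold); added nodes 19, 20; added edges (19,1,hold); (20,2,hold); result: nodes: 1:s, 2:s, 3:s, 7:q1, 9:q2, 11:q3, 16:dot, 17:dot, 18:dot, 19:dot, 20:dot edges: (3,7,i); (3,9,i); (3,11,i); (7,1,o); (7,2,o); (9,1,o); (9,2,o); (11,1,o); (16,2,hold); (17,3,hold); (18,1,hold); (19,1,hold); (20,2,hold)
step 2: rule r1; match: 0->7, 1->3, 2->1, 3->2, 4->17; deleted nodes 17; deleted edges (17,3,hold); added nodes 21, 22; added edges (21,1,hold); (22,2,hold); result: nodes: 1:s, 2:s, 3:s, 7:q1, 9:q2, 11:q3, 16:dot, 18:dot, 19:dot, 20:dot, 21:dot, 22:dot edges: (3,7,i); (3,9,i); (3,11,i); (7,1,o); (7,2,o); (9,1,o); (9,2,o); (11,1,o); (16,2,hold); (18,1,hold); (19,1,hold); (20,2,hold); (21,1,hold); (22,2,hold)
final:
nodes: 1:s, 2:s, 3:s, 7:q1, 9:q2, 11:q3, 16:dot, 18:dot, 19:dot, 20:dot, 21:dot, 22:dot
edges: (3,7,i); (3,9,i); (3,11,i); (7,1,o); (7,2,o); (9,1,o); (9,2,o); (11,1,o); (16,2,hold); (18,1,hold); (19,1,hold); (20,2,hold); (21,1,hold); (22,2,hold)


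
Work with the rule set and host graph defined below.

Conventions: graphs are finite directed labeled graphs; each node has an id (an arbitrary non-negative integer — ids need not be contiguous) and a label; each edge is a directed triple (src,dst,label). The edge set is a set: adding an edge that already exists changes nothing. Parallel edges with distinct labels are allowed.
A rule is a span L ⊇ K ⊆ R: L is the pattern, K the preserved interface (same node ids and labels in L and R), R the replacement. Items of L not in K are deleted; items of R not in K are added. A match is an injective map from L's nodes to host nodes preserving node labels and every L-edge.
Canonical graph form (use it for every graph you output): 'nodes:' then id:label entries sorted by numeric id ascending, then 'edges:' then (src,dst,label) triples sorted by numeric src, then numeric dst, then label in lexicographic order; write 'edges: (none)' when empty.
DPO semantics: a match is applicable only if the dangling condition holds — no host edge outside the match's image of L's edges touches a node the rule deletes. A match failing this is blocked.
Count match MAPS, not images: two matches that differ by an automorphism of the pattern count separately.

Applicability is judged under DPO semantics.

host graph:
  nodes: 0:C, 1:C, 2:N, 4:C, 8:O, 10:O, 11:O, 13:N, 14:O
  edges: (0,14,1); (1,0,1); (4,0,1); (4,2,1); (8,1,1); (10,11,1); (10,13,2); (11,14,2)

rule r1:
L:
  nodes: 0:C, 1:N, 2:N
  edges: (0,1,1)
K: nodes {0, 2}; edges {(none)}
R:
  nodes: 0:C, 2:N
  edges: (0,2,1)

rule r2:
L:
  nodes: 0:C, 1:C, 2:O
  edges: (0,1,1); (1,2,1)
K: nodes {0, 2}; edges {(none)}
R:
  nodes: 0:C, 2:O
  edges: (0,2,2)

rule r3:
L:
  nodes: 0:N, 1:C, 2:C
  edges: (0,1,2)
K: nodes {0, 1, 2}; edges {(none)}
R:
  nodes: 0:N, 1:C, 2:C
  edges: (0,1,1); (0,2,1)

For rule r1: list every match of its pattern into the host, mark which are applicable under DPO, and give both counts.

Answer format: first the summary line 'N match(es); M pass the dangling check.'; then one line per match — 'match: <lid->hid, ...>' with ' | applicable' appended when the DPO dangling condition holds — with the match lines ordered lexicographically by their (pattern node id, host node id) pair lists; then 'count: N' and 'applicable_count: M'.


1 match(es); 1 pass the dangling check.
match: 0->4, 1->2, 2->13 | applicable
count: 1
applicable_count: 1


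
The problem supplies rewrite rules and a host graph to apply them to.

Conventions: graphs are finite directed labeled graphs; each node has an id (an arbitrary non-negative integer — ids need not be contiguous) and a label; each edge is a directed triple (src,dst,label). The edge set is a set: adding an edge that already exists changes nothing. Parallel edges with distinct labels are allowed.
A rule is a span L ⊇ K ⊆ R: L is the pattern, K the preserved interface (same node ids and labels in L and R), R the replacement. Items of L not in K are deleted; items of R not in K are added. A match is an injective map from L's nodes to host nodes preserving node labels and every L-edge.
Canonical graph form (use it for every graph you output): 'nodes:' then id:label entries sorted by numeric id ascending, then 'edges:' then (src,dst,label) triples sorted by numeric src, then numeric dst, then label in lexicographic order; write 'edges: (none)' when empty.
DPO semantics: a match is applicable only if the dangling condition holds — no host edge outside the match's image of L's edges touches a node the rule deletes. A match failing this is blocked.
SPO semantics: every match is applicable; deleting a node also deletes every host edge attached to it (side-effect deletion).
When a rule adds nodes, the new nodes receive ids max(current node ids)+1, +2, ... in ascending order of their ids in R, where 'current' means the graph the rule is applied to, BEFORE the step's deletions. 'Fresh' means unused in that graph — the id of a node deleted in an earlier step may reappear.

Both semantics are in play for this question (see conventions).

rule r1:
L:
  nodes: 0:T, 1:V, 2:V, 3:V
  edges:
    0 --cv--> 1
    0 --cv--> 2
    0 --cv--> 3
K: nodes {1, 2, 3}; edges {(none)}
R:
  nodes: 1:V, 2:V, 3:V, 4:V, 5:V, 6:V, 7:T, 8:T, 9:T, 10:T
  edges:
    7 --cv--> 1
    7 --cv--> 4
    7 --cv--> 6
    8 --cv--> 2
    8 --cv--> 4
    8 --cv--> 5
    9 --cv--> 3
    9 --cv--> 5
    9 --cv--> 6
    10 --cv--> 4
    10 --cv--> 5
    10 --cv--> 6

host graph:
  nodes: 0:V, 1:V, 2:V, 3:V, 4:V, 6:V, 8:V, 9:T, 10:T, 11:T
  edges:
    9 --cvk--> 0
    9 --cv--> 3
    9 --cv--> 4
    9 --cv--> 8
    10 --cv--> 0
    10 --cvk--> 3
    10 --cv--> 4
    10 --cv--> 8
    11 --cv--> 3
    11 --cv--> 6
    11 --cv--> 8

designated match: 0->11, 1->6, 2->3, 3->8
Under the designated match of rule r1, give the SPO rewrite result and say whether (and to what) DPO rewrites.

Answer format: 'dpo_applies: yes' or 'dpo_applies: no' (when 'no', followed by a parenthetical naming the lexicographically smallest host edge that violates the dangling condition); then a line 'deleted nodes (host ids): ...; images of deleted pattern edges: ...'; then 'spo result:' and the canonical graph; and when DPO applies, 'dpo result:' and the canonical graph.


dpo_applies: yes
deleted nodes (host ids): 11; images of deleted pattern edges: (11,3,cv); (11,6,cv); (11,8,cv)
spo result:
nodes: 0:V, 1:V, 2:V, 3:V, 4:V, 6:V, 8:V, 9:T, 10:T, 12:V, 13:V, 14:V, 15:T, 16:T, 17:T, 18:T
edges: (9,0,cvk); (9,3,cv); (9,4,cv); (9,8,cv); (10,0,cv); (10,3,cvk); (10,4,cv); (10,8,cv); (15,6,cv); (15,12,cv); (15,14,cv); (16,3,cv); (16,12,cv); (16,13,cv); (17,8,cv); (17,13,cv); (17,14,cv); (18,12,cv); (18,13,cv); (18,14,cv)
dpo result:
nodes: 0:V, 1:V, 2:V, 3:V, 4:V, 6:V, 8:V, 9:T, 10:T, 12:V, 13:V, 14:V, 15:T, 16:T, 17:T, 18:T
edges: (9,0,cvk); (9,3,cv); (9,4,cv); (9,8,cv); (10,0,cv); (10,3,cvk); (10,4,cv); (10,8,cv); (15,6,cv); (15,12,cv); (15,14,cv); (16,3,cv); (16,12,cv); (16,13,cv); (17,8,cv); (17,13,cv); (17,14,cv); (18,12,cv); (18,13,cv); (18,14,cv)


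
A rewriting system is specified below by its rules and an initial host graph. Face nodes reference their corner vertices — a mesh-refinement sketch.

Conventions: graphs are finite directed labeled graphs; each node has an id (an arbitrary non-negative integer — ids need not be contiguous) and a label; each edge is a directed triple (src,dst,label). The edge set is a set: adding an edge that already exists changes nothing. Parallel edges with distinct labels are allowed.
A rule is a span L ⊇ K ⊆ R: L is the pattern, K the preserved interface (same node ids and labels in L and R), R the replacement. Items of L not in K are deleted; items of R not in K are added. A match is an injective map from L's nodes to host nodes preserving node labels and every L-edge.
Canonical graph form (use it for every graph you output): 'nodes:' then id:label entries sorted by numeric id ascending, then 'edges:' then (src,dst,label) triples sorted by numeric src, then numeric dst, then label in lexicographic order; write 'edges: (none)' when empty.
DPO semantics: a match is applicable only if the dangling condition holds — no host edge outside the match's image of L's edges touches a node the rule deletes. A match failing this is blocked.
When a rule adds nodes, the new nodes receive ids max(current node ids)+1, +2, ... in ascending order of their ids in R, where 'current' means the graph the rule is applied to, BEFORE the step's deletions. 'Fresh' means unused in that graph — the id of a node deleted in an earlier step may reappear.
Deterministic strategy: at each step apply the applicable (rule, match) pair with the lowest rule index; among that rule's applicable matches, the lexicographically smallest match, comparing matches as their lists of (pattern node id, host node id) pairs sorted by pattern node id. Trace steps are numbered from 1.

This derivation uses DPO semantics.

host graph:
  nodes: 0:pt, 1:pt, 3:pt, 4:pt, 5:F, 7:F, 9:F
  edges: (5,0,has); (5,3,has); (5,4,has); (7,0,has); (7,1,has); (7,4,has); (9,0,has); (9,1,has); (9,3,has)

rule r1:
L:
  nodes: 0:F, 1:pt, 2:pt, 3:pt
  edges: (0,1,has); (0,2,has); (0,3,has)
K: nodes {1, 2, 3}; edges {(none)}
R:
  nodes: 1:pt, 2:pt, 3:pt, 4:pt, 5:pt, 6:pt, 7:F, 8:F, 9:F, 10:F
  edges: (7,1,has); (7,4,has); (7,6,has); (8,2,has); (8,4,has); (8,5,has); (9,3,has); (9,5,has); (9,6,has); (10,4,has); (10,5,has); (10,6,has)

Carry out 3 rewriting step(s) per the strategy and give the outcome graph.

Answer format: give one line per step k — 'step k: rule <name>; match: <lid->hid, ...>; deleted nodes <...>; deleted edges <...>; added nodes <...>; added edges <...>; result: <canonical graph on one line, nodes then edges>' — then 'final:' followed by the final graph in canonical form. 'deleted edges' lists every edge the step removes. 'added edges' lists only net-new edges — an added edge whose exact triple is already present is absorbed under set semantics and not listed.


step 1: rule r1; match: 0->5, 1->0, 2->3, 3->4; deleted nodes 5; deleted edges (5,0,has); (5,3,has); (5,4,has); added nodes 10, 11, 12, 13, 14, 15, 16; added edges (13,0,has); (13,10,has); (13,12,has); (14,3,has); (14,10,has); (14,11,has); (15,4,has); (15,11,has); (15,12,has); (16,10,has); (16,11,has); (16,12,has); result: nodes: 0:pt, 1:pt, 3:pt, 4:pt, 7:F, 9:F, 10:pt, 11:pt, 12:pt, 13:F, 14:F, 15:F, 16:F edges: (7,0,has); (7,1,has); (7,4,has); (9,0,has); (9,1,has); (9,3,has); (13,0,has); (13,10,has); (13,12,has); (14,3,has); (14,10,has); (14,11,has); (15,4,has); (15,11,has); (15,12,has); (16,10,has); (16,11,has); (16,12,has)
step 2: rule r1; match: 0->7, 1->0, 2->1, 3->4; deleted nodes 7; deleted edges (7,0,has); (7,1,has); (7,4,has); added nodes 17, 18, 19, 20, 21, 22, 23; added edges (20,0,has); (20,17,has); (20,19,has); (21,1,has); (21,17,has); (21,18,has); (22,4,has); (22,18,has); (22,19,has); (23,17,has); (23,18,has); (23,19,has); result: nodes: 0:pt, 1:pt, 3:pt, 4:pt, 9:F, 10:pt, 11:pt, 12:pt, 13:F, 14:F, 15:F, 16:F, 17:pt, 18:pt, 19:pt, 20:F, 21:F, 22:F, 23:F edges: (9,0,has); (9,1,has); (9,3,has); (13,0,has); (13,10,has); (13,12,has); (14,3,has); (14,10,has); (14,11,has); (15,4,has); (15,11,has); (15,12,has); (16,10,has); (16,11,has); (16,12,has); (20,0,has); (20,17,has); (20,19,has); (21,1,has); (21,17,has); (21,18,has); (22,4,has); (22,18,has); (22,19,has); (23,17,has); (23,18,has); (23,19,has)
step 3: rule r1; match: 0->9, 1->0, 2->1, 3->3; deleted nodes 9; deleted edges (9,0,has); (9,1,has); (9,3,has); added nodes 24, 25, 26, 27, 28, 29, 30; added edges (27,0,has); (27,24,has); (27,26,has); (28,1,has); (28,24,has); (28,25,has); (29,3,has); (29,25,has); (29,26,has); (30,24,has); (30,25,has); (30,26,has); result: nodes: 0:pt, 1:pt, 3:pt, 4:pt, 10:pt, 11:pt, 12:pt, 13:F, 14:F, 15:F, 16:F, 17:pt, 18:pt, 19:pt, 20:F, 21:F, 22:F, 23:F, 24:pt, 25:pt, 26:pt, 27:F, 28:F, 29:F, 30:F edges: (13,0,has); (13,10,has); (13,12,has); (14,3,has); (14,10,has); (14,11,has); (15,4,has); (15,11,has); (15,12,has); (16,10,has); (16,11,has); (16,12,has); (20,0,has); (20,17,has); (20,19,has); (21,1,has); (21,17,has); (21,18,has); (22,4,has); (22,18,has); (22,19,has); (23,17,has); (23,18,has); (23,19,has); (27,0,has); (27,24,has); (27,26,has); (28,1,has); (28,24,has); (28,25,has); (29,3,has); (29,25,has); (29,26,has); (30,24,has); (30,25,has); (30,26,has)
final:
nodes: 0:pt, 1:pt, 3:pt, 4:pt, 10:pt, 11:pt, 12:pt, 13:F, 14:F, 15:F, 16:F, 17:pt, 18:pt, 19:pt, 20:F, 21:F, 22:F, 23:F, 24:pt, 25:pt, 26:pt, 27:F, 28:F, 29:F, 30:F
edges: (13,0,has); (13,10,has); (13,12,has); (14,3,has); (14,10,has); (14,11,has); (15,4,has); (15,11,has); (15,12,has); (16,10,has); (16,11,has); (16,12,has); (20,0,has); (20,17,has); (20,19,has); (21,1,has); (21,17,has); (21,18,has); (22,4,has); (22,18,has); (22,19,has); (23,17,has); (23,18,has); (23,19,has); (27,0,has); (27,24,has); (27,26,has); (28,1,has); (28,24,has); (28,25,has); (29,3,has); (29,25,has); (29,26,has); (30,24,has); (30,25,has); (30,26,has)


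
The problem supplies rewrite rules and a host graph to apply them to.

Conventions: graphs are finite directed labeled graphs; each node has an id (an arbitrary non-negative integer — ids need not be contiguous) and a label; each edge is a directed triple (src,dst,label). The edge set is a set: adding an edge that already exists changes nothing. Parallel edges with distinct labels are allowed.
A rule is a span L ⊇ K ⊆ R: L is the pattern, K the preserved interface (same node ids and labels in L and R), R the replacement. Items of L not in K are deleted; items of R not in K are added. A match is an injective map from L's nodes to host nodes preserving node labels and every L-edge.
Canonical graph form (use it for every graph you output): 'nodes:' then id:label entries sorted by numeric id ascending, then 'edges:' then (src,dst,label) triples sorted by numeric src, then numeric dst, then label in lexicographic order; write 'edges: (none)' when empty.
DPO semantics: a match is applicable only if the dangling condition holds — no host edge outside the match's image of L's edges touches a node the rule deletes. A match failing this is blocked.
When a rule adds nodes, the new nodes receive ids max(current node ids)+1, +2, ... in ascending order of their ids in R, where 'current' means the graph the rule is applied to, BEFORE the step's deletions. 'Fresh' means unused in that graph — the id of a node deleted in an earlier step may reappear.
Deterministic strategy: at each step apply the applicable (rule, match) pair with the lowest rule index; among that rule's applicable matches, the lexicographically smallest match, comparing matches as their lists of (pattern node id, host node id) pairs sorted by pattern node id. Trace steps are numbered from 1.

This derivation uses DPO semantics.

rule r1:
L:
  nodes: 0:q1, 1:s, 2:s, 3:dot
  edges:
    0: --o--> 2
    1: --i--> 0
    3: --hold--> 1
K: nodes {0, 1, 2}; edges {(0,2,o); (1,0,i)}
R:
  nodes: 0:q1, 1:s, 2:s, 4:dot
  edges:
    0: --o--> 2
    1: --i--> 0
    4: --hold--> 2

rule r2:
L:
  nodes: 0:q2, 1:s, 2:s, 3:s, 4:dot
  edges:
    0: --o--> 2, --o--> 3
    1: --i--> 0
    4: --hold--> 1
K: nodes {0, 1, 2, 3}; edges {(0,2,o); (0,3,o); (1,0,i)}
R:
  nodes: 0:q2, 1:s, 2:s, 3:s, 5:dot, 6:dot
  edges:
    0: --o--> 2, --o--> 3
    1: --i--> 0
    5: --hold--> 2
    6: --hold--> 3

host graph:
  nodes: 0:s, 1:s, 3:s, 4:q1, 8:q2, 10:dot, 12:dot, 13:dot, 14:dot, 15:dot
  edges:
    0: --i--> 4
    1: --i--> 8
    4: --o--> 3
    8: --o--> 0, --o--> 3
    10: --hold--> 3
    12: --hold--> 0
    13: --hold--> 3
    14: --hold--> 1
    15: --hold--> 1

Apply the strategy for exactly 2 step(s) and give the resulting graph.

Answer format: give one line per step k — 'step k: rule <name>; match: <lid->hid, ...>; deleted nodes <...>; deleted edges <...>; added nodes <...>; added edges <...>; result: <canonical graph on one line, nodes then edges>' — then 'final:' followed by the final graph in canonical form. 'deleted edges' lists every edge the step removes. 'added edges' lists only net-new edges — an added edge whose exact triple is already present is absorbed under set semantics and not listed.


step 1: rule r1; match: 0->4, 1->0, 2->3, 3->12; deleted nodes 12; deleted edges (12,0,hold); added nodes 16; added edges (16,3,hold); result: nodes: 0:s, 1:s, 3:s, 4:q1, 8:q2, 10:dot, 13:dot, 14:dot, 15:dot, 16:dot edges: (0,4,i); (1,8,i); (4,3,o); (8,0,o); (8,3,o); (10,3,hold); (13,3,hold); (14,1,hold); (15,1,hold); (16,3,hold)
step 2: rule r2; match: 0->8, 1->1, 2->0, 3->3, 4->14; deleted nodes 14; deleted edges (14,1,hold); added nodes 17, 18; added edges (17,0,hold); (18,3,hold); result: nodes: 0:s, 1:s, 3:s, 4:q1, 8:q2, 10:dot, 13:dot, 15:dot, 16:dot, 17:dot, 18:dot edges: (0,4,i); (1,8,i); (4,3,o); (8,0,o); (8,3,o); (10,3,hold); (13,3,hold); (15,1,hold); (16,3,hold); (17,0,hold); (18,3,hold)
final:
nodes: 0:s, 1:s, 3:s, 4:q1, 8:q2, 10:dot, 13:dot, 15:dot, 16:dot, 17:dot, 18:dot
edges: (0,4,i); (1,8,i); (4,3,o); (8,0,o); (8,3,o); (10,3,hold); (13,3,hold); (15,1,hold); (16,3,hold); (17,0,hold); (18,3,hold)


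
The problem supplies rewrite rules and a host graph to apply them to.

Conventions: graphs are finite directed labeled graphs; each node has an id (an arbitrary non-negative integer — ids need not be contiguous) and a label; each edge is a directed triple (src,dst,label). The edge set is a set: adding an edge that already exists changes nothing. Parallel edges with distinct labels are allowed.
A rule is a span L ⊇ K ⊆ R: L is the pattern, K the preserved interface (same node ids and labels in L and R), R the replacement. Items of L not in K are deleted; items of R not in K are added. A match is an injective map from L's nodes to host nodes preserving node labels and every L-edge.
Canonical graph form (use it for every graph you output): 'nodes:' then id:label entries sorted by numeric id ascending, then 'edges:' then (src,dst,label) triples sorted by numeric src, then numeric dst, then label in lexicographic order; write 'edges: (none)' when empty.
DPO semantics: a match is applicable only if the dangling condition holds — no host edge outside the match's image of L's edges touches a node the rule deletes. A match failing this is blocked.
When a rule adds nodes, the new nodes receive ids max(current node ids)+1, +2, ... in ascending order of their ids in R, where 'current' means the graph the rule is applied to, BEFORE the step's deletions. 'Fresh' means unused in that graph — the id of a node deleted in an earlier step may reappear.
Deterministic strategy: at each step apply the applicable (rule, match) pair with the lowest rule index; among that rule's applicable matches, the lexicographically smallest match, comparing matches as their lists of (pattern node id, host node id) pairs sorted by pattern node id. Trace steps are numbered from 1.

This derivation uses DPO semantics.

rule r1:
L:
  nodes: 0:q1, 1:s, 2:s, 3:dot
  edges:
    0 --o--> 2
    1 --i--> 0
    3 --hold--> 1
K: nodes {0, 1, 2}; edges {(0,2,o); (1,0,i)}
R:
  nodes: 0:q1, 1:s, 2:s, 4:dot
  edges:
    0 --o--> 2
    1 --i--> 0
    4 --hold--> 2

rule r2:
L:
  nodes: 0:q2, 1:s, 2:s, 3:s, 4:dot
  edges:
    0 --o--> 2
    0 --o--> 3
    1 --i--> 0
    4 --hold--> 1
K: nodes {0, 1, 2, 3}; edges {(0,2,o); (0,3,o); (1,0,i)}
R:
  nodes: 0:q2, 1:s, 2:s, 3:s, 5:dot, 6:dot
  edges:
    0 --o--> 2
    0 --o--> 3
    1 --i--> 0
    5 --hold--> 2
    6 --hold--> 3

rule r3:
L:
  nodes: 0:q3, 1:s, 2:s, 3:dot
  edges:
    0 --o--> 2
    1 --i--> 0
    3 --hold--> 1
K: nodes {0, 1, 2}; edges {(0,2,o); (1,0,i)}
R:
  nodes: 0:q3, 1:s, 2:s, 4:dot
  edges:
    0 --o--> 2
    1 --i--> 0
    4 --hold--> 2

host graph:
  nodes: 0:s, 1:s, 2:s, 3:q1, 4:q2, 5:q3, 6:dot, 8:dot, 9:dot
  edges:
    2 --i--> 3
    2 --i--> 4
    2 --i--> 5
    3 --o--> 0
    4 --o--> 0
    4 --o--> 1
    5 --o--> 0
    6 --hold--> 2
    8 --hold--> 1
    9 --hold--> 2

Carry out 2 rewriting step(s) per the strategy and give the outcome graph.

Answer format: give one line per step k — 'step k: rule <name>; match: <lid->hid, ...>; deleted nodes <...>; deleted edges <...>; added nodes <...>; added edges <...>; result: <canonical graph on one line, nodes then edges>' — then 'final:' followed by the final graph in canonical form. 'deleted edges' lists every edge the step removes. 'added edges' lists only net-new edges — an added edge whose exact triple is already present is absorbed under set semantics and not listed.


step 1: rule r1; match: 0->3, 1->2, 2->0, 3->6; deleted nodes 6; deleted edges (6,2,hold); added nodes 10; added edges (10,0,hold); result: nodes: 0:s, 1:s, 2:s, 3:q1, 4:q2, 5:q3, 8:dot, 9:dot, 10:dot edges: (2,3,i); (2,4,i); (2,5,i); (3,0,o); (4,0,o); (4,1,o); (5,0,o); (8,1,hold); (9,2,hold); (10,0,hold)
step 2: rule r1; match: 0->3, 1->2, 2->0, 3->9; deleted nodes 9; deleted edges (9,2,hold); added nodes 11; added edges (11,0,hold); result: nodes: 0:s, 1:s, 2:s, 3:q1, 4:q2, 5:q3, 8:dot, 10:dot, 11:dot edges: (2,3,i); (2,4,i); (2,5,i); (3,0,o); (4,0,o); (4,1,o); (5,0,o); (8,1,hold); (10,0,hold); (11,0,hold)
final:
nodes: 0:s, 1:s, 2:s, 3:q1, 4:q2, 5:q3, 8:dot, 10:dot, 11:dot
edges: (2,3,i); (2,4,i); (2,5,i); (3,0,o); (4,0,o); (4,1,o); (5,0,o); (8,1,hold); (10,0,hold); (11,0,hold)


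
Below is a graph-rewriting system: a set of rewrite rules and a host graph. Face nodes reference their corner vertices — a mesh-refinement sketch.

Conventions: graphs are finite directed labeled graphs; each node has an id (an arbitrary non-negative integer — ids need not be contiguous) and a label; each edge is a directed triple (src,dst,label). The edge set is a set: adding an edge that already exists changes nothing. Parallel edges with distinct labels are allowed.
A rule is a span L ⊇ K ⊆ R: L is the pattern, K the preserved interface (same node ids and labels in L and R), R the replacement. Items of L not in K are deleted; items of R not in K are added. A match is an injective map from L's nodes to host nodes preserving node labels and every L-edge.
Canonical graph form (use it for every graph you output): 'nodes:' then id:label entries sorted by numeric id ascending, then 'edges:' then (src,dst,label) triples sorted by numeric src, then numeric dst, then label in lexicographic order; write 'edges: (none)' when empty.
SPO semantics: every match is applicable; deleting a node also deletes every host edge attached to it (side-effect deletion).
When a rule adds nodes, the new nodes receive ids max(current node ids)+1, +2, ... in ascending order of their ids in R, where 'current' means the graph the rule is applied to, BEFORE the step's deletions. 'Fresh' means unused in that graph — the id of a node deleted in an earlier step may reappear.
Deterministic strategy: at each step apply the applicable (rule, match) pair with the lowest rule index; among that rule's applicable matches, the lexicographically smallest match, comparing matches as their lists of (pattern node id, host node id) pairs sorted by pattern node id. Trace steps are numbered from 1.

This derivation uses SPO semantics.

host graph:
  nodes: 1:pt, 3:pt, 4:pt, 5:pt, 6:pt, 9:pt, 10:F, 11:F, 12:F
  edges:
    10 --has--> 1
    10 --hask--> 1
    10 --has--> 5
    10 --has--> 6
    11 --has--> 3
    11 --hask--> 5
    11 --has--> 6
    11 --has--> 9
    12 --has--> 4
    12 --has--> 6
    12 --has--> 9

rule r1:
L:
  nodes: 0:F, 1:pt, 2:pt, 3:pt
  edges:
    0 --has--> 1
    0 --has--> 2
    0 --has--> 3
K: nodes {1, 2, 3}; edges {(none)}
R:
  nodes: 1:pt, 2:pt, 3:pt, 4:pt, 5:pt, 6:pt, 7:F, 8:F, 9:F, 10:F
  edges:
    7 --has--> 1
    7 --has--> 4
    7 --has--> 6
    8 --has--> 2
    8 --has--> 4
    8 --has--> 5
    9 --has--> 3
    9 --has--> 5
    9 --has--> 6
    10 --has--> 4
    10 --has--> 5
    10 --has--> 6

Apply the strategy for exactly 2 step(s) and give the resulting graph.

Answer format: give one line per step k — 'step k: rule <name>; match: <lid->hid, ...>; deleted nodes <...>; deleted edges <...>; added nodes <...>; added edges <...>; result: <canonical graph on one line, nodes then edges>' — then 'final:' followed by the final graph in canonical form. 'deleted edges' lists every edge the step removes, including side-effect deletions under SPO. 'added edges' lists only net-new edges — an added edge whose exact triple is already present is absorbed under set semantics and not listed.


step 1: rule r1; match: 0->10, 1->1, 2->5, 3->6; deleted nodes 10; deleted edges (10,1,has); (10,1,hask); (10,5,has); (10,6,has); added nodes 13, 14, 15, 16, 17, 18, 19; added edges (16,1,has); (16,13,has); (16,15,has); (17,5,has); (17,13,has); (17,14,has); (18,6,has); (18,14,has); (18,15,has); (19,13,has); (19,14,has); (19,15,has); result: nodes: 1:pt, 3:pt, 4:pt, 5:pt, 6:pt, 9:pt, 11:F, 12:F, 13:pt, 14:pt, 15:pt, 16:F, 17:F, 18:F, 19:F edges: (11,3,has); (11,5,hask); (11,6,has); (11,9,has); (12,4,has); (12,6,has); (12,9,has); (16,1,has); (16,13,has); (16,15,has); (17,5,has); (17,13,has); (17,14,has); (18,6,has); (18,14,has); (18,15,has); (19,13,has); (19,14,has); (19,15,has)
step 2: rule r1; match: 0->11, 1->3, 2->6, 3->9; deleted nodes 11; deleted edges (11,3,has); (11,5,hask); (11,6,has); (11,9,has); added nodes 20, 21, 22, 23, 24, 25, 26; added edges (23,3,has); (23,20,has); (23,22,has); (24,6,has); (24,20,has); (24,21,has); (25,9,has); (25,21,has); (25,22,has); (26,20,has); (26,21,has); (26,22,has); result: nodes: 1:pt, 3:pt, 4:pt, 5:pt, 6:pt, 9:pt, 12:F, 13:pt, 14:pt, 15:pt, 16:F, 17:F, 18:F, 19:F, 20:pt, 21:pt, 22:pt, 23:F, 24:F, 25:F, 26:F edges: (12,4,has); (12,6,has); (12,9,has); (16,1,has); (16,13,has); (16,15,has); (17,5,has); (17,13,has); (17,14,has); (18,6,has); (18,14,has); (18,15,has); (19,13,has); (19,14,has); (19,15,has); (23,3,has); (23,20,has); (23,22,has); (24,6,has); (24,20,has); (24,21,has); (25,9,has); (25,21,has); (25,22,has); (26,20,has); (26,21,has); (26,22,has)
final:
nodes: 1:pt, 3:pt, 4:pt, 5:pt, 6:pt, 9:pt, 12:F, 13:pt, 14:pt, 15:pt, 16:F, 17:F, 18:F, 19:F, 20:pt, 21:pt, 22:pt, 23:F, 24:F, 25:F, 26:F
edges: (12,4,has); (12,6,has); (12,9,has); (16,1,has); (16,13,has); (16,15,has); (17,5,has); (17,13,has); (17,14,has); (18,6,has); (18,14,has); (18,15,has); (19,13,has); (19,14,has); (19,15,has); (23,3,has); (23,20,has); (23,22,has); (24,6,has); (24,20,has); (24,21,has); (25,9,has); (25,21,has); (25,22,has); (26,20,has); (26,21,has); (26,22,has)


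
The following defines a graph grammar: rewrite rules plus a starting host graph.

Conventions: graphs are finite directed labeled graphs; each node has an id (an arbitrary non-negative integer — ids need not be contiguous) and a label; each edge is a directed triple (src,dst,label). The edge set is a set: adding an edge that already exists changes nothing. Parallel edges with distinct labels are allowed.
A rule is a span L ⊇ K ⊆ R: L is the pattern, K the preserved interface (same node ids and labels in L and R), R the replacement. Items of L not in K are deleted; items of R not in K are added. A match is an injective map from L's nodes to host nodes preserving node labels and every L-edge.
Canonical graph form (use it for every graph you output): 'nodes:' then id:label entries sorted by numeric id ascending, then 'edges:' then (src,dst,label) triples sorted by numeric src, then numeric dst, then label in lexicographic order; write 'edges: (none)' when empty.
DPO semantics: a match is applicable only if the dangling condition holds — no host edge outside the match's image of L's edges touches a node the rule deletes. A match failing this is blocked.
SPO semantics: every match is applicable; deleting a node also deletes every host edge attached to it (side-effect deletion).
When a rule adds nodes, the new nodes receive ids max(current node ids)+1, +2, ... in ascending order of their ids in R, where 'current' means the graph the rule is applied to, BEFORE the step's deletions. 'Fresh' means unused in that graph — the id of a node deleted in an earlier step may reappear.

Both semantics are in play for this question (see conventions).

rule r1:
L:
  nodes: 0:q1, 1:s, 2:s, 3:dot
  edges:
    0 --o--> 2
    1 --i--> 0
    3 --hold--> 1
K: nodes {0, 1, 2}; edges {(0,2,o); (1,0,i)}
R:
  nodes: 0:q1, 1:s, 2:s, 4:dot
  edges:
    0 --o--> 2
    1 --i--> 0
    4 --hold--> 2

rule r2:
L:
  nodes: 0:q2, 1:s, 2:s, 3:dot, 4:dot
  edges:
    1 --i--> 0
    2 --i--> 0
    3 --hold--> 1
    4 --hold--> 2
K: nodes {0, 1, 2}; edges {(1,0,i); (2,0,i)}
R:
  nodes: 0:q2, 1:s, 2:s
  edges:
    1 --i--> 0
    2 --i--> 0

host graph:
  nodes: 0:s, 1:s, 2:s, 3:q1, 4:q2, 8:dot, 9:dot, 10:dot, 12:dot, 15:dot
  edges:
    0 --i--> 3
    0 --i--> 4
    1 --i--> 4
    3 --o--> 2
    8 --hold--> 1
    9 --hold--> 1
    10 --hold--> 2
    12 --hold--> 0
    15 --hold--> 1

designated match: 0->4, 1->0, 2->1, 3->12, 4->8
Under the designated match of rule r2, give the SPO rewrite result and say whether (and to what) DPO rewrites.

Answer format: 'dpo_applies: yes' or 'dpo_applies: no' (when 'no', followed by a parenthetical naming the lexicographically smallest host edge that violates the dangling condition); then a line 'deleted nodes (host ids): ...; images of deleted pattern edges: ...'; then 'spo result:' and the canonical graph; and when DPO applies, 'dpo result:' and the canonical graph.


dpo_applies: yes
deleted nodes (host ids): 8, 12; images of deleted pattern edges: (8,1,hold); (12,0,hold)
spo result:
nodes: 0:s, 1:s, 2:s, 3:q1, 4:q2, 9:dot, 10:dot, 15:dot
edges: (0,3,i); (0,4,i); (1,4,i); (3,2,o); (9,1,hold); (10,2,hold); (15,1,hold)
dpo result:
nodes: 0:s, 1:s, 2:s, 3:q1, 4:q2, 9:dot, 10:dot, 15:dot
edges: (0,3,i); (0,4,i); (1,4,i); (3,2,o); (9,1,hold); (10,2,hold); (15,1,hold)
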